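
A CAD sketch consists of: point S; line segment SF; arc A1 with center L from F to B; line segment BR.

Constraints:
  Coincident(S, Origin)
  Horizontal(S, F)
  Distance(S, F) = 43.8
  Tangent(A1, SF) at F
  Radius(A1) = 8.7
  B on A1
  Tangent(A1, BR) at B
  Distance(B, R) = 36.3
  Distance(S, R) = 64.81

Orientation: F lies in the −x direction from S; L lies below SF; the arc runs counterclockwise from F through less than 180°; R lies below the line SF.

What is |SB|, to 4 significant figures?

53.36

S is at the origin; SF is horizontal with |SF| = 43.8 and F on the −x side, so F = (-43.80, 0.000). The tangent condition forces LF to be normal to SF, so L = F + (0, -8.7) = (-43.80, -8.700). Since LB ⟂ BR (tangency), |LR| = √(8.7² + 36.3²) = 37.33 regardless of where B sits on A1. So R lies on both circle(S, 64.81) and circle(L, 37.33); the below-SF intersection is R = (-45.67, -45.98). B is the foot of the tangent from R: B = (-52.35, -10.30).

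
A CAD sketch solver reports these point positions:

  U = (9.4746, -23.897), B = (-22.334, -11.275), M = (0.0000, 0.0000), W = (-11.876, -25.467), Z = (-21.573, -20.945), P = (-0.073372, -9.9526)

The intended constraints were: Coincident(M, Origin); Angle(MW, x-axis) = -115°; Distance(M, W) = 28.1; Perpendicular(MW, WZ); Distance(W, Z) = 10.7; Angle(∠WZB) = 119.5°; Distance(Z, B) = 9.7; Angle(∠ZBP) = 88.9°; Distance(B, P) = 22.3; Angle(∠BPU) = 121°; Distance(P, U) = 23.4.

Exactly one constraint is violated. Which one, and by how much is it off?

Distance(P, U) = 23.4 — off by 6.50.

M = (0.00, 0.00) ✓; MW at -115.0° ✓; |MW| = 28.10 ✓; ∠(MW, WZ) = 90.00° ✓; |WZ| = 10.70 ✓; ∠WZB = 119.5° ✓; |ZB| = 9.700 ✓; ∠ZBP = 88.90° ✓; |BP| = 22.30 ✓; ∠BPU = 121.0° ✓; |PU| = 16.90 ✗.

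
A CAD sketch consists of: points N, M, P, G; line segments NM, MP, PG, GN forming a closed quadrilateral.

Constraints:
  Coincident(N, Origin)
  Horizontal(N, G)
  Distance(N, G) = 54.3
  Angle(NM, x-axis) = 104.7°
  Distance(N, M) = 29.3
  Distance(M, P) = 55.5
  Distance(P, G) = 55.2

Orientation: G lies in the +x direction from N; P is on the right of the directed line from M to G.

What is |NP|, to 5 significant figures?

26.216

Checks: |MP| = 55.50 ✓; |PG| = 55.20 ✓.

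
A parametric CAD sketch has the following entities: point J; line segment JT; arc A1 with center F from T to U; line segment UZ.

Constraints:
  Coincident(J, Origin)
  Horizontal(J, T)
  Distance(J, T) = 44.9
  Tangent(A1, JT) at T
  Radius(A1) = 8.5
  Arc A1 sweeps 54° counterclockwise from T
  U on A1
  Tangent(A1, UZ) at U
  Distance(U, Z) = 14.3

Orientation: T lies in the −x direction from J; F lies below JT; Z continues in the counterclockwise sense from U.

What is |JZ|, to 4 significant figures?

62.04

J is at the origin; J and T share the same y with |JT| = 44.9 and T on the −x side, so T = (-44.90, 0.000). Tangency of A1 to JT means the radius FT is perpendicular to JT, so F = T + (0, -8.5) = (-44.90, -8.500). On A1, T sits at bearing 90° from F; a 54° counterclockwise sweep puts U at bearing 144°, so U = F + 8.5·(cos 144°, sin 144°) = (-51.78, -3.504). A1 meets UZ tangentially, so FU is at right angles to UZ, so UZ runs along (−sin 144°, cos 144°); with |UZ| = 14.3, Z = (-60.18, -15.07). Then |JZ| = |Z − J| = 62.04.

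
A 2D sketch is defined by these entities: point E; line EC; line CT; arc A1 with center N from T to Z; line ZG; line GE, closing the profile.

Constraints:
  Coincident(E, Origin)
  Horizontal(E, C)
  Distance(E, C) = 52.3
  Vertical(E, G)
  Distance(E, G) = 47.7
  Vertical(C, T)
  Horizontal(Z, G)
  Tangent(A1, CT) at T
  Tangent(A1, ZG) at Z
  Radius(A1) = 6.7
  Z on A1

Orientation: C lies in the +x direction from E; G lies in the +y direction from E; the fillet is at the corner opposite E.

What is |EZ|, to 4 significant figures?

65.99

The virtual corner opposite E is at (52.30, 47.70). A1 meets CT tangentially, so NT is at right angles to CT and the tangent condition forces NZ to be normal to ZG, with radius 6.7, so the center N sits 6.7 in from both sides at N = (45.60, 41.00). That places the tangent points at T = (52.30, 41.00) on CT and Z = (45.60, 47.70) on ZG. Then |EZ| = |Z − E| = 65.99.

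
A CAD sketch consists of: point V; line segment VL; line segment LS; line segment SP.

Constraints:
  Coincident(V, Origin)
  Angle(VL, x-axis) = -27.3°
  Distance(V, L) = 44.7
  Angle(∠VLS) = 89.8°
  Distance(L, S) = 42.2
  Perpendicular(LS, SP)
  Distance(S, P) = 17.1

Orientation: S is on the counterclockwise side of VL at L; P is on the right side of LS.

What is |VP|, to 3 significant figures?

74.7

V is at the origin; VL runs at -27.3° with length 44.7, so L = 44.7·(cos -27.3°, sin -27.3°) = (39.7, -20.5). ∠VLS = 89.8°, so LS runs at -27.3° + (180° − 89.8°) = 62.9° from the x-axis; with |LS| = 42.2, S = L + 42.2·(cos 62.9°, sin 62.9°) = (58.9, 17.1). LS ⟂ SP; with |SP| = 17.1 on the right of LS, P = S + 17.1·(0.890, -0.456) = (74.2, 9.28). Then |VP| = |P − V| = 74.7.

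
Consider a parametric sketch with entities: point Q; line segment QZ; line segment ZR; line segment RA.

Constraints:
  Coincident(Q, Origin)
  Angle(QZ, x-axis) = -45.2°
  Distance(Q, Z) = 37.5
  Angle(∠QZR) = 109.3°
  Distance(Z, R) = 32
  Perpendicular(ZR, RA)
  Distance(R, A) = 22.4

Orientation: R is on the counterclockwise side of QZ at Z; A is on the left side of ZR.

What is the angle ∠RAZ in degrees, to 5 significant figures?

55.008°

Q is at the origin; QZ runs at -45.2° with length 37.5, so Z = 37.5·(cos -45.2°, sin -45.2°) = (26.424, -26.609). ∠QZR = 109.3°, so ZR runs at -45.2° + (180° − 109.3°) = 25.500° from the x-axis; with |ZR| = 32.0, R = Z + 32.0·(cos 25.500°, sin 25.500°) = (55.307, -12.833). ZR is perpendicular to RA; with |RA| = 22.4 on the left of ZR, A = R + 22.4·(-0.43051, 0.90259) = (45.663, 7.3854). Then cos ∠RAZ = AR·AZ / (|AR||AZ|), giving 55.008°.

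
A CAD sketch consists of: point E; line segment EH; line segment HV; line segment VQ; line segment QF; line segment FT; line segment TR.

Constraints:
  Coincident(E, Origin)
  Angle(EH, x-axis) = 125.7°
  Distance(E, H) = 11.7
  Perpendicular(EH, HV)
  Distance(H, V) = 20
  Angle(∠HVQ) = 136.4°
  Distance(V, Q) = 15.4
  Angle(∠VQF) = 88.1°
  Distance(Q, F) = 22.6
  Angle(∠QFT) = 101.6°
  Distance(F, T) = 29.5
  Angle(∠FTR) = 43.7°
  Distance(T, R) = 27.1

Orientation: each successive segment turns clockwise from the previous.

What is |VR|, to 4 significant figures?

6.054

∠QFT = 101.6° gives FT at -178.2° from the x-axis; with |FT| = 29.5, T = (-8.664, -4.141). ∠FTR = 43.7° gives TR at 45.50° from the x-axis; with |TR| = 27.1, R = (10.33, 15.19). Then |VR| = |R − V| = 6.054.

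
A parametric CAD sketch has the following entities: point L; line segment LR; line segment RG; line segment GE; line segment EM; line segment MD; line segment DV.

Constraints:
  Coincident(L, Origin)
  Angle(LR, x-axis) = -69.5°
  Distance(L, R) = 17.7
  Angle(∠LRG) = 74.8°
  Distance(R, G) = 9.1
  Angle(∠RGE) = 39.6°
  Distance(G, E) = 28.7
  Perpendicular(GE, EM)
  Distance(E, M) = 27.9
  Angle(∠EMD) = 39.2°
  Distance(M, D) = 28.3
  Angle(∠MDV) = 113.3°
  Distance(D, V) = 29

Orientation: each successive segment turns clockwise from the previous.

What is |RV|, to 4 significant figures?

30.80

L is at the origin; LR runs at -69.5° with length 17.7, so R = (6.199, -16.58). ∠LRG = 74.8° gives RG at -174.7° from the x-axis; with |RG| = 9.1, G = (-2.862, -17.42). ∠RGE = 39.6° gives GE at 44.90° from the x-axis; with |GE| = 28.7, E = (17.47, 2.839). GE is perpendicular to EM, so EM runs at -45.10°; with |EM| = 27.9, M = (37.16, -16.92). ∠EMD = 39.2° gives MD at 174.1° from the x-axis; with |MD| = 28.3, D = (9.011, -14.01). ∠MDV = 113.3° gives DV at 107.4° from the x-axis; with |DV| = 29.0, V = (0.3385, 13.66). Then |RV| = |V − R| = 30.80.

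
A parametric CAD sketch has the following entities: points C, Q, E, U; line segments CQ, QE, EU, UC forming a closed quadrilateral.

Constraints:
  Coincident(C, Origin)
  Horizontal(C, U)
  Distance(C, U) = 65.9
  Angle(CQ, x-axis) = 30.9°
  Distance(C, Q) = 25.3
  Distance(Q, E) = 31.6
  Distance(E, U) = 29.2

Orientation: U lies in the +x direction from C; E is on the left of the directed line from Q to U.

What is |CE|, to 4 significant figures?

56.75

Checks: |QE| = 31.60 ✓; |EU| = 29.20 ✓.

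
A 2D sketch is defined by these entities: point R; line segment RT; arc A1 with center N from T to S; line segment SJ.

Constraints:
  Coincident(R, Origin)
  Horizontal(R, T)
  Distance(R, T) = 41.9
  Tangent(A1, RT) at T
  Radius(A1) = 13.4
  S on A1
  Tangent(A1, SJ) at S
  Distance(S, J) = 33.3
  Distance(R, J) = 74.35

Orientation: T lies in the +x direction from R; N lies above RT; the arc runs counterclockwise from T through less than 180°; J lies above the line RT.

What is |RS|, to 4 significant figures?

56.42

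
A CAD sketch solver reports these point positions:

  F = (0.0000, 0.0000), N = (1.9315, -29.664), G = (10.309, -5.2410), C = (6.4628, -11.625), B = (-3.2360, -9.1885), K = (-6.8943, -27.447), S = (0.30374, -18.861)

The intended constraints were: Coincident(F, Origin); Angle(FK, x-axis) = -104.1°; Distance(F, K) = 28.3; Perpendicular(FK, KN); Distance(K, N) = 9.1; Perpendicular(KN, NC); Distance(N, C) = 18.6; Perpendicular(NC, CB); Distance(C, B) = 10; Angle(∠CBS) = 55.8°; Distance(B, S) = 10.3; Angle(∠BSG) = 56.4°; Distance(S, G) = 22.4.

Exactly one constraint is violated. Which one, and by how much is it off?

Distance(S, G) = 22.4 — off by 5.50.

F = (0.00, 0.00) ✓; FK at -104.1° ✓; |FK| = 28.30 ✓; ∠(FK, KN) = 90.00° ✓; |KN| = 9.100 ✓; ∠(KN, NC) = 90.00° ✓; |NC| = 18.60 ✓; ∠(NC, CB) = 90.00° ✓; |CB| = 10.00 ✓; ∠CBS = 55.80° ✓; |BS| = 10.30 ✓; ∠BSG = 56.40° ✓; |SG| = 16.90 ✗.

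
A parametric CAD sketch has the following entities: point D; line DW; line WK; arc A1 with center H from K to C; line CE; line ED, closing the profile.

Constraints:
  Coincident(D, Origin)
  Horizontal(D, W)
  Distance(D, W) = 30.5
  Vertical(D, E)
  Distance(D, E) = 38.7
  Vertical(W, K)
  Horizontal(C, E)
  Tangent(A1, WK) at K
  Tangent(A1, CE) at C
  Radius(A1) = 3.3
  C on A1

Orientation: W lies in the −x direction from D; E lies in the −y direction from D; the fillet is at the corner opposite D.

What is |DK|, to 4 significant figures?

46.73

D is at the origin; DW is horizontal with |DW| = 30.5 and W on the −x side, so W = (-30.50, 0.000). DE is vertical with |DE| = 38.7 and E on the −y side, so E = (0.000, -38.70). The virtual corner opposite D is at (-30.50, -38.70). A1 meets WK tangentially, so HK is at right angles to WK and since A1 is tangent to CE there, HC ⟂ CE, with radius 3.3, so the center H sits 3.3 in from both sides at H = (-27.20, -35.40). That places the tangent points at K = (-30.50, -35.40) on WK and C = (-27.20, -38.70) on CE. Then |DK| = |K − D| = 46.73.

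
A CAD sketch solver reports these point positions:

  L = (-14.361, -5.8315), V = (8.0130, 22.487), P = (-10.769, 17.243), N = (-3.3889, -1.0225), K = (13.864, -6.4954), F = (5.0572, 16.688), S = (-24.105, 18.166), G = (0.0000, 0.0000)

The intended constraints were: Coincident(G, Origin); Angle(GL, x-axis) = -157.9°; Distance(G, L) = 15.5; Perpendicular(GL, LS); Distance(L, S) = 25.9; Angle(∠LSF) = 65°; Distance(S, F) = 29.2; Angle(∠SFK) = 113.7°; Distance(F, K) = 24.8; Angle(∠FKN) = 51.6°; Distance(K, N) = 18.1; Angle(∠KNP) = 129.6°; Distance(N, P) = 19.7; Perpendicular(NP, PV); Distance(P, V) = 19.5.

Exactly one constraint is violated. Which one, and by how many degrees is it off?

Perpendicular(NP, PV) — off by 6.40°.

G = (0.00, 0.00) ✓; GL at -157.9° ✓; |GL| = 15.50 ✓; ∠(GL, LS) = 90.00° ✓; |LS| = 25.90 ✓; ∠LSF = 65.00° ✓; |SF| = 29.20 ✓; ∠SFK = 113.7° ✓; |FK| = 24.80 ✓; ∠FKN = 51.60° ✓; |KN| = 18.10 ✓; ∠KNP = 129.6° ✓; |NP| = 19.70 ✓; ∠(NP, PV) = 96.40° ✗; |PV| = 19.50 ✓.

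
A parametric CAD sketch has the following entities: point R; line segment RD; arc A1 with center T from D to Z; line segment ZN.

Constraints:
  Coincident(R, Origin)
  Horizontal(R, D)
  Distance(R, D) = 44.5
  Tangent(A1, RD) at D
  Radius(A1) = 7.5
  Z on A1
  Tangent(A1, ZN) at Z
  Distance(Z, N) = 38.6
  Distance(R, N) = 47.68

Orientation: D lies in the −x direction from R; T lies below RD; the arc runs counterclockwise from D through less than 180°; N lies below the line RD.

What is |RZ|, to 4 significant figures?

51.60

Checks: |TZ| = 7.500 ✓; ∠(TZ, ZN) = 90.00° ✓; |ZN| = 38.60 ✓; |RN| = 47.68 ✓.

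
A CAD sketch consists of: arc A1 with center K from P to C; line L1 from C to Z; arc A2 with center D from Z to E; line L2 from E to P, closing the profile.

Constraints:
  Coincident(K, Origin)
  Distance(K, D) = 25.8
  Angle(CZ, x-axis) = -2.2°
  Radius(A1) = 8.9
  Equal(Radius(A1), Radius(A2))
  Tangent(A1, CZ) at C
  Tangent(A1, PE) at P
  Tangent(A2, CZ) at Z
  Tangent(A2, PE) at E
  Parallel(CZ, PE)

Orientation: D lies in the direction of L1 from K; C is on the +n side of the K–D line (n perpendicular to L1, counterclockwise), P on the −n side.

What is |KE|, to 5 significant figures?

27.292

The slot axis is L1's direction at -2.2°, so u = (cos -2.2°, sin -2.2°) = (0.99926, -0.038388) and n = (−sin -2.2°, cos -2.2°) = (0.038388, 0.99926). K is at the origin and D lies 25.8 along u from K, so D = 25.8·u = (25.781, -0.99041). Tangency of A1 to both parallel lines with radius 8.9 puts C and P at K ± 8.9·n: C = (0.34165, 8.8934), P = (-0.34165, -8.8934). Equal radii place Z and E the same way about D: Z = D + 8.9·n = (26.123, 7.9030), E = D − 8.9·n = (25.439, -9.8838). Then |KE| = |E − K| = 27.292.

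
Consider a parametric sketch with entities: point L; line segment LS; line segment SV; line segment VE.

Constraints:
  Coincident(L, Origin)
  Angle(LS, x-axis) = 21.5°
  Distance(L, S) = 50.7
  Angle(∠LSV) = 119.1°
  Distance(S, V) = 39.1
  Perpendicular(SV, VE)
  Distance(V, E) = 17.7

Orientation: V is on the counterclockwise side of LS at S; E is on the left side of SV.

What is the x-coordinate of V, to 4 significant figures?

52.34

L is at the origin; LS runs at 21.5° with length 50.7, so S = 50.7·(cos 21.5°, sin 21.5°) = (47.17, 18.58). ∠LSV = 119.1°, so SV runs at 21.5° + (180° − 119.1°) = 82.40° from the x-axis; with |SV| = 39.1, V = S + 39.1·(cos 82.40°, sin 82.40°) = (52.34, 57.34). So V.x = 52.34.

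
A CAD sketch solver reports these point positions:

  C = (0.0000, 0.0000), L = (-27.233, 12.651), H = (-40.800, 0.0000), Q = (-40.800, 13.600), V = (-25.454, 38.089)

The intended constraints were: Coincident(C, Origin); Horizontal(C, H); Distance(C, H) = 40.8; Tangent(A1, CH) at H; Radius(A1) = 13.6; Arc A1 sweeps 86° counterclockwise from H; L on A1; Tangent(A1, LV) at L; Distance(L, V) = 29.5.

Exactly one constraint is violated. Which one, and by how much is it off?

Distance(L, V) = 29.5 — off by 4.00.

C = (0.00, 0.00) ✓; C.y = 0.00, H.y = 0.00 ✓; |CH| = 40.80 ✓; ∠(QH, HC) = 90.00° ✓; |QH| = 13.60 ✓; bearing(Q→L) − bearing(Q→H) = 86.00° ✓; |QL| = 13.60 ✓; ∠(QL, LV) = 90.00° ✓; |LV| = 25.50 ✗.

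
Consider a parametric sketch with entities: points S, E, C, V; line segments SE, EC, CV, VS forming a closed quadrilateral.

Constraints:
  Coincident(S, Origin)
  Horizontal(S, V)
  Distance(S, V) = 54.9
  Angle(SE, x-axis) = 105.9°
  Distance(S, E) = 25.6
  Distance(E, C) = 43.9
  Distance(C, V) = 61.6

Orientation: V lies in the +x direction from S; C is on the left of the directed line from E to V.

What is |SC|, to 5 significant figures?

59.829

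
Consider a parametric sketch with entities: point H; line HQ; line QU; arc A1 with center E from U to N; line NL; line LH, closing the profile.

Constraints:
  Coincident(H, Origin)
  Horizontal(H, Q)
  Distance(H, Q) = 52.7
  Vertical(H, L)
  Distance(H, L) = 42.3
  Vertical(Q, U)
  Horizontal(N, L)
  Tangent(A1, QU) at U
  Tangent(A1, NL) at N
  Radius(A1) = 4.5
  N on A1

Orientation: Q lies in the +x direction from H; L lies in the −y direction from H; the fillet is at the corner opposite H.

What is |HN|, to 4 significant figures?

64.13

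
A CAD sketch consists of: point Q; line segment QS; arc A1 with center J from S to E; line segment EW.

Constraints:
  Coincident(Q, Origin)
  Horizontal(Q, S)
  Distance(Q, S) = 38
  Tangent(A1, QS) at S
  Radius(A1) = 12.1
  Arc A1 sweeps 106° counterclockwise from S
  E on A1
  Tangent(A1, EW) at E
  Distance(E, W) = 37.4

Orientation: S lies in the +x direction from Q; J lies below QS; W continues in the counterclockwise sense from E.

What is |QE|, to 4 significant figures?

30.55

Q is at the origin; QS is horizontal with |QS| = 38.0 and S on the +x side, so S = (38.00, 0.000). Since A1 is tangent to QS there, JS ⟂ QS, so J = S + (0, -12.1) = (38.00, -12.10). On A1, S sits at bearing 90° from J; a 106° counterclockwise sweep puts E at bearing 196°, so E = J + 12.1·(cos 196°, sin 196°) = (26.37, -15.44). Then |QE| = |E − Q| = 30.55.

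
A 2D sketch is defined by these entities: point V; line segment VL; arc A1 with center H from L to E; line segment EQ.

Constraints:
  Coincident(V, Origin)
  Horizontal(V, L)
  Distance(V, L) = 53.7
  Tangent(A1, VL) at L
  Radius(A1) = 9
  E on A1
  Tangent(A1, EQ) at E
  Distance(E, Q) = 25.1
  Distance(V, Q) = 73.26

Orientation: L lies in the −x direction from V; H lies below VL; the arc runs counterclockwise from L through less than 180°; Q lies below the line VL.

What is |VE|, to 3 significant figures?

63.2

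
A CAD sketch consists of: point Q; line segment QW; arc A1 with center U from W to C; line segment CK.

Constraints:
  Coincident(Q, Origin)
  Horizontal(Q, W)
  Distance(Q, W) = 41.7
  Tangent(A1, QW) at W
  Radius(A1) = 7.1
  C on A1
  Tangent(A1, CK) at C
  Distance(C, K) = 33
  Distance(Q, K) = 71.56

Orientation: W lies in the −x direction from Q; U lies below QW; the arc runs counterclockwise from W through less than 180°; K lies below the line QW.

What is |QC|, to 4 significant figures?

48.09

Q is at the origin; QW is horizontal with |QW| = 41.7 and W on the −x side, so W = (-41.70, 0.000). The tangent condition forces UW to be normal to QW, so U = W + (0, -7.1) = (-41.70, -7.100). Since UC ⟂ CK (tangency), |UK| = √(7.1² + 33.0²) = 33.76 regardless of where C sits on A1. So K lies on both circle(Q, 71.56) and circle(U, 33.76); the below-QW intersection is K = (-63.61, -32.78). C is the foot of the tangent from K: C = (-47.95, -3.730).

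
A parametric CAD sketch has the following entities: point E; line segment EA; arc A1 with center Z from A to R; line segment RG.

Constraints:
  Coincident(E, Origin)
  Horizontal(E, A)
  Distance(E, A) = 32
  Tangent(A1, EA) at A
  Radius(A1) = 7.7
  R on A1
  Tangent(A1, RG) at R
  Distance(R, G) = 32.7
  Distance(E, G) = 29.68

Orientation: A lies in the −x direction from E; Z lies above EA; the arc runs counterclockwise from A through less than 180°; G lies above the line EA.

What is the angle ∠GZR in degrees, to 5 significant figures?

76.750°

E is at the origin; E and A share the same y with |EA| = 32.0 and A on the −x side, so A = (-32.000, 0.0000). Since A1 is tangent to EA there, ZA ⟂ EA, so Z = A + (0, 7.7) = (-32.000, 7.7000). Since ZR ⟂ RG (tangency), |ZG| = √(7.7² + 32.7²) = 33.594 regardless of where R sits on A1. So G lies on both circle(E, 29.68) and circle(Z, 33.594); the above-EA intersection is G = (-6.0654, 29.054). R is the foot of the tangent from G: R = (-25.873, 3.0357).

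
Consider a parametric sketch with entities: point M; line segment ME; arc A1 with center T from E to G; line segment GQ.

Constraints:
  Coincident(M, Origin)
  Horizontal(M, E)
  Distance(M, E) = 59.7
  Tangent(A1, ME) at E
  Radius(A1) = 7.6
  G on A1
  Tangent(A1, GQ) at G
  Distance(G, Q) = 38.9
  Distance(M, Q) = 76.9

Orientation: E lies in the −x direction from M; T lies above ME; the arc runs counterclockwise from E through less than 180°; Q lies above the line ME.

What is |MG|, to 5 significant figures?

53.091

M is at the origin; M and E share the same y with |ME| = 59.7 and E on the −x side, so E = (-59.700, 0.0000). The tangent condition forces TE to be normal to ME, so T = E + (0, 7.6) = (-59.700, 7.6000). Since TG ⟂ GQ (tangency), |TQ| = √(7.6² + 38.9²) = 39.635 regardless of where G sits on A1. So Q lies on both circle(M, 76.9) and circle(T, 39.635); the above-ME intersection is Q = (-60.693, 47.223). G is the foot of the tangent from Q: G = (-52.280, 9.2436).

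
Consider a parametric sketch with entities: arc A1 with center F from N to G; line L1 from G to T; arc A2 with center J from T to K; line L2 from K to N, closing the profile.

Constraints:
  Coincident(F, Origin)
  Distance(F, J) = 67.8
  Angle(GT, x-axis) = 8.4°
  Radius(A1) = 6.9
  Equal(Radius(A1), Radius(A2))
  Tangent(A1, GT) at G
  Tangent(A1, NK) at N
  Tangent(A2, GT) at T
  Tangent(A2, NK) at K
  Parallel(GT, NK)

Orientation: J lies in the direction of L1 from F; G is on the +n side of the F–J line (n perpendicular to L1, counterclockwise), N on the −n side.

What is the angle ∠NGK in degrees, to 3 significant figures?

78.5°

The slot axis is L1's direction at 8.4°, so u = (cos 8.4°, sin 8.4°) = (0.989, 0.146) and n = (−sin 8.4°, cos 8.4°) = (-0.146, 0.989). F is at the origin and J lies 67.8 along u from F, so J = 67.8·u = (67.1, 9.90). Tangency of A1 to both parallel lines with radius 6.9 puts G and N at F ± 6.9·n: G = (-1.01, 6.83), N = (1.01, -6.83). Equal radii place T and K the same way about J: T = J + 6.9·n = (66.1, 16.7), K = J − 6.9·n = (68.1, 3.08). Then cos ∠NGK = GN·GK / (|GN||GK|), giving 78.5°.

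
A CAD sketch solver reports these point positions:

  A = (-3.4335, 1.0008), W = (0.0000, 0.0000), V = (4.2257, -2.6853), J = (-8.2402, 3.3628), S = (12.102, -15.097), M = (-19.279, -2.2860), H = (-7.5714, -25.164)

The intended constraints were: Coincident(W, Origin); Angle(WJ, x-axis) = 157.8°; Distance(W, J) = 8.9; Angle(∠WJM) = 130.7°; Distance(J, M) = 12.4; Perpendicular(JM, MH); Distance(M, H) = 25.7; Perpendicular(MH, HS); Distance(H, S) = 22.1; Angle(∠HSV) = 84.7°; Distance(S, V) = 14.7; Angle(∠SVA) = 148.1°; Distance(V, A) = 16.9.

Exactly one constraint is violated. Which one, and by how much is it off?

Distance(V, A) = 16.9 — off by 8.40.

W = (0.00, 0.00) ✓; WJ at 157.8° ✓; |WJ| = 8.900 ✓; ∠WJM = 130.7° ✓; |JM| = 12.40 ✓; ∠(JM, MH) = 90.00° ✓; |MH| = 25.70 ✓; ∠(MH, HS) = 90.00° ✓; |HS| = 22.10 ✓; ∠HSV = 84.70° ✓; |SV| = 14.70 ✓; ∠SVA = 148.1° ✓; |VA| = 8.500 ✗.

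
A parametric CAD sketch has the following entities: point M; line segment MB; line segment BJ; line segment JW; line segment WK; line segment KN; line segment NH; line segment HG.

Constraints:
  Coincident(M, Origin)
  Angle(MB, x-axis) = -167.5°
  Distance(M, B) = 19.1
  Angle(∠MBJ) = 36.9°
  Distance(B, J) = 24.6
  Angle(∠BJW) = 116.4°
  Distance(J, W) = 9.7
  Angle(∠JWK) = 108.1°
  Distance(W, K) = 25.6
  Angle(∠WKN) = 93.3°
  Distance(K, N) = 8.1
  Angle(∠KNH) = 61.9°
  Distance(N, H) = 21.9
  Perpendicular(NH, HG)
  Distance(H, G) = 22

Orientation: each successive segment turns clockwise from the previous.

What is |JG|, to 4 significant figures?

35.46

M is at the origin; MB runs at -167.5° with length 19.1, so B = (-18.65, -4.134). ∠MBJ = 36.9° gives BJ at 49.40° from the x-axis; with |BJ| = 24.6, J = (-2.638, 14.54). ∠BJW = 116.4° gives JW at -14.20° from the x-axis; with |JW| = 9.7, W = (6.765, 12.16). ∠JWK = 108.1° gives WK at -86.10° from the x-axis; with |WK| = 25.6, K = (8.507, -13.38). ∠WKN = 93.3° gives KN at -172.8° from the x-axis; with |KN| = 8.1, N = (0.4705, -14.39). ∠KNH = 61.9° gives NH at 69.10° from the x-axis; with |NH| = 21.9, H = (8.283, 6.068). The perpendicularity gives HG at right angles to NH, so HG runs at -20.90°; with |HG| = 22.0, G = (28.84, -1.780). Then |JG| = |G − J| = 35.46.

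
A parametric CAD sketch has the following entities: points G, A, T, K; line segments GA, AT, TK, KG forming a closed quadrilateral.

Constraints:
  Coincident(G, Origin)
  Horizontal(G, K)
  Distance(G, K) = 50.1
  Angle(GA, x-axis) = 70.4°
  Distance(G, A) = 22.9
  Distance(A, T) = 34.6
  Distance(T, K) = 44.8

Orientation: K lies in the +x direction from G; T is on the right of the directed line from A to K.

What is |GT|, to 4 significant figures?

14.90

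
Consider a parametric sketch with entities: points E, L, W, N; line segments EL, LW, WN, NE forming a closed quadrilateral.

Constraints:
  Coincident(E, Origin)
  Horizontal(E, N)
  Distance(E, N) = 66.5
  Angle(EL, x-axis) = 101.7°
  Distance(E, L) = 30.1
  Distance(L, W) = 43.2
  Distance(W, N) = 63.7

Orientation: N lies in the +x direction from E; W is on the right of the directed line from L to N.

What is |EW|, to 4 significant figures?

13.15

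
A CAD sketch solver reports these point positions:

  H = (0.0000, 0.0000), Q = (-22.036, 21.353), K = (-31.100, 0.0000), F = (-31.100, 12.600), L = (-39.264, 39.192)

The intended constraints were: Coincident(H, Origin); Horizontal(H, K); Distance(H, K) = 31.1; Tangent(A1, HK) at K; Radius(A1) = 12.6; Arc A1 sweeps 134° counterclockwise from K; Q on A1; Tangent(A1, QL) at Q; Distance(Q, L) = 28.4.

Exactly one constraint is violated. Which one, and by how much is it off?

Distance(Q, L) = 28.4 — off by 3.60.

H = (0.00, 0.00) ✓; H.y = 0.00, K.y = 0.00 ✓; |HK| = 31.10 ✓; ∠(FK, KH) = 90.00° ✓; |FK| = 12.60 ✓; bearing(F→Q) − bearing(F→K) = 134.0° ✓; |FQ| = 12.60 ✓; ∠(FQ, QL) = 90.00° ✓; |QL| = 24.80 ✗.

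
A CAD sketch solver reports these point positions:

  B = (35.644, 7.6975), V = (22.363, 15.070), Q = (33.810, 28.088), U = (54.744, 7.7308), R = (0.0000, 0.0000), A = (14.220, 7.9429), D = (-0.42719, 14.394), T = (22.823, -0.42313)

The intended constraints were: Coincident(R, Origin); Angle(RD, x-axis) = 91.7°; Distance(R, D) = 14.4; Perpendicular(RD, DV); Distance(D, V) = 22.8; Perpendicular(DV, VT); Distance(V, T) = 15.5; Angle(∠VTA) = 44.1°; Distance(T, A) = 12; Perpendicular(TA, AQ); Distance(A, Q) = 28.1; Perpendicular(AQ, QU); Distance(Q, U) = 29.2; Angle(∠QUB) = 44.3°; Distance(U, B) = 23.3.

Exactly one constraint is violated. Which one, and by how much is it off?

Distance(U, B) = 23.3 — off by 4.20.

R = (0.00, 0.00) ✓; RD at 91.70° ✓; |RD| = 14.40 ✓; ∠(RD, DV) = 90.00° ✓; |DV| = 22.80 ✓; ∠(DV, VT) = 90.00° ✓; |VT| = 15.50 ✓; ∠VTA = 44.10° ✓; |TA| = 12.00 ✓; ∠(TA, AQ) = 90.00° ✓; |AQ| = 28.10 ✓; ∠(AQ, QU) = 90.00° ✓; |QU| = 29.20 ✓; ∠QUB = 44.30° ✓; |UB| = 19.10 ✗.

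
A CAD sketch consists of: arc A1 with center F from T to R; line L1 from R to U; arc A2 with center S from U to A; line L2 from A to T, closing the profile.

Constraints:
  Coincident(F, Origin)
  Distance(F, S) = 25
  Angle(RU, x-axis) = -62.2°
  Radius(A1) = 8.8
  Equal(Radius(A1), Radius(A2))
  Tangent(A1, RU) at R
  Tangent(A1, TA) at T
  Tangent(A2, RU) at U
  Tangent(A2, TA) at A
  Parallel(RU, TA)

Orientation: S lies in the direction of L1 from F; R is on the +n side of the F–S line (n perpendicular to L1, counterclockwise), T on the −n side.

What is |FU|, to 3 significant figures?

26.5

Tangency of A1 to both parallel lines with radius 8.8 puts R and T at F ± 8.8·n: R = (7.78, 4.10), T = (-7.78, -4.10). Equal radii place U and A the same way about S: U = S + 8.8·n = (19.4, -18.0), A = S − 8.8·n = (3.88, -26.2). Then |FU| = |U − F| = 26.5.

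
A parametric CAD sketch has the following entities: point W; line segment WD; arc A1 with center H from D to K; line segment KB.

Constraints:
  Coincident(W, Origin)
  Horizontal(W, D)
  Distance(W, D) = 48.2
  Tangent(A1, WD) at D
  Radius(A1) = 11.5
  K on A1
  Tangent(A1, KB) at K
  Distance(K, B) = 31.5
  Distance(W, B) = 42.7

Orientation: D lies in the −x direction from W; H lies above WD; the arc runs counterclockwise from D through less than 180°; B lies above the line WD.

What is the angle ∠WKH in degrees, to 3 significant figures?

165°

Checks: |HK| = 11.50 ✓; ∠(HK, KB) = 90.00° ✓; |KB| = 31.50 ✓; |WB| = 42.70 ✓.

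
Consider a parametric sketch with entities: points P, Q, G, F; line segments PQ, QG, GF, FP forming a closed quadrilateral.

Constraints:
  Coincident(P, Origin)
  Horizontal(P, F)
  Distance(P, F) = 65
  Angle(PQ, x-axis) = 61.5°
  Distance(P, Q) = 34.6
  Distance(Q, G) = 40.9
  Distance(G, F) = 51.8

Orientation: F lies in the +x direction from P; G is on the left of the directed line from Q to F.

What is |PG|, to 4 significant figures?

72.50

Checks: |QG| = 40.90 ✓; |GF| = 51.80 ✓.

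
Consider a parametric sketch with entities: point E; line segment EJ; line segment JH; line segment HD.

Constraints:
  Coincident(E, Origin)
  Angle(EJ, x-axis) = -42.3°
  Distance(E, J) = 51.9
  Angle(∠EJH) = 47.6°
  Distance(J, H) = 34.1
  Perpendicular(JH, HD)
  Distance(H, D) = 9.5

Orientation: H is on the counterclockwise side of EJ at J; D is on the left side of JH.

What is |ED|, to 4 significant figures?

28.84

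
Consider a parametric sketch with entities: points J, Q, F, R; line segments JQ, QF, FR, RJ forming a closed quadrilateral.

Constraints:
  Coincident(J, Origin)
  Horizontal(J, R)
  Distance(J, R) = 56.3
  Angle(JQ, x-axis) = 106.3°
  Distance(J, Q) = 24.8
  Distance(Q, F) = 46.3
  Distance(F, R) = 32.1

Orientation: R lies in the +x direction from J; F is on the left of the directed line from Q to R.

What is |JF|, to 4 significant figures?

47.71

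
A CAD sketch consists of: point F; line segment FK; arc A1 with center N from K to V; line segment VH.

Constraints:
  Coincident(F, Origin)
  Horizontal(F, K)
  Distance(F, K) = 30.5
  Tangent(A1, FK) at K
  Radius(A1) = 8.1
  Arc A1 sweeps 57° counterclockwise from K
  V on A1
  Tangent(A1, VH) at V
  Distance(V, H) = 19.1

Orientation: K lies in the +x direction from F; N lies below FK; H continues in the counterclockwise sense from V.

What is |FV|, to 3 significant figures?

24.0

F is at the origin; F and K share the same y with |FK| = 30.5 and K on the +x side, so K = (30.5, 0.00). The tangent condition forces NK to be normal to FK, so N = K + (0, -8.1) = (30.5, -8.10). On A1, K sits at bearing 90° from N; a 57° counterclockwise sweep puts V at bearing 147°, so V = N + 8.1·(cos 147°, sin 147°) = (23.7, -3.69). Then |FV| = |V − F| = 24.0.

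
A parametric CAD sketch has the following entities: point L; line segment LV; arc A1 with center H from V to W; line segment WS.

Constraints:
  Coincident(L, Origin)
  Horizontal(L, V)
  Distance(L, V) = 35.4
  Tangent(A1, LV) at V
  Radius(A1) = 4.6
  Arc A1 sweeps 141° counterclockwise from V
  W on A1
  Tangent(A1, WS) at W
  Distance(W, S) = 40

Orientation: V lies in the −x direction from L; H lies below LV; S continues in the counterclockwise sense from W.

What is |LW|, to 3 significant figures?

39.2

L is at the origin; L and V share the same y with |LV| = 35.4 and V on the −x side, so V = (-35.4, 0.00). Since A1 is tangent to LV there, HV ⟂ LV, so H = V + (0, -4.6) = (-35.4, -4.60). On A1, V sits at bearing 90° from H; a 141° counterclockwise sweep puts W at bearing 231°, so W = H + 4.6·(cos 231°, sin 231°) = (-38.3, -8.17). Then |LW| = |W − L| = 39.2.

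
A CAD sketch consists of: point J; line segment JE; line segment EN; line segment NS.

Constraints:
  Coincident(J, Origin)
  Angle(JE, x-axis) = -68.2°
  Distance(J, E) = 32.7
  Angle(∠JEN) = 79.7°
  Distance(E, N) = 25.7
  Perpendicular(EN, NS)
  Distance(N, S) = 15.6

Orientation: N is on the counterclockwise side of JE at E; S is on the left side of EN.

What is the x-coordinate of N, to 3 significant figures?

33.9

J is at the origin; JE runs at -68.2° with length 32.7, so E = 32.7·(cos -68.2°, sin -68.2°) = (12.1, -30.4). ∠JEN = 79.7°, so EN runs at -68.2° + (180° − 79.7°) = 32.1° from the x-axis; with |EN| = 25.7, N = E + 25.7·(cos 32.1°, sin 32.1°) = (33.9, -16.7). So N.x = 33.9.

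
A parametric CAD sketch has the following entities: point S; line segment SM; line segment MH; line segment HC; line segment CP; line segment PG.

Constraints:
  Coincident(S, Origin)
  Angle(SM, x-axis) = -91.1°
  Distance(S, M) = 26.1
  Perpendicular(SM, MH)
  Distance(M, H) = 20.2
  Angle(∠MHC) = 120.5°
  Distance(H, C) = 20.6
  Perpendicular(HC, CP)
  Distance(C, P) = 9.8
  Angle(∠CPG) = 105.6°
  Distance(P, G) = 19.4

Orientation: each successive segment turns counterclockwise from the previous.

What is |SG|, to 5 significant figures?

18.734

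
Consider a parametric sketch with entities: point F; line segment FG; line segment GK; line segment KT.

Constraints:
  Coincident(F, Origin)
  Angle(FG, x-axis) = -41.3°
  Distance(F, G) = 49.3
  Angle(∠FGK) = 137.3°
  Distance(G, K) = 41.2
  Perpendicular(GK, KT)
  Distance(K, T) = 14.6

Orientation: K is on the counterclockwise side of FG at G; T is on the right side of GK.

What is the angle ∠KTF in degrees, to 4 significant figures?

58.19°

F is at the origin; FG runs at -41.3° with length 49.3, so G = 49.3·(cos -41.3°, sin -41.3°) = (37.04, -32.54). ∠FGK = 137.3°, so GK runs at -41.3° + (180° − 137.3°) = 1.400° from the x-axis; with |GK| = 41.2, K = G + 41.2·(cos 1.400°, sin 1.400°) = (78.23, -31.53). GK is perpendicular to KT; with |KT| = 14.6 on the right of GK, T = K + 14.6·(0.02443, -0.9997) = (78.58, -46.13). Then cos ∠KTF = TK·TF / (|TK||TF|), giving 58.19°.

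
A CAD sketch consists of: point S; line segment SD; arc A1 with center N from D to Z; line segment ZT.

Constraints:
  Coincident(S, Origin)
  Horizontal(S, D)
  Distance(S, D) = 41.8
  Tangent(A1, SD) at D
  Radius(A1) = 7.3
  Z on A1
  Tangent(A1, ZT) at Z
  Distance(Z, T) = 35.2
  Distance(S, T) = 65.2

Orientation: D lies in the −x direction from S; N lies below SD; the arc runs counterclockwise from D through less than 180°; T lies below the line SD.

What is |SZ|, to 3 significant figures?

49.6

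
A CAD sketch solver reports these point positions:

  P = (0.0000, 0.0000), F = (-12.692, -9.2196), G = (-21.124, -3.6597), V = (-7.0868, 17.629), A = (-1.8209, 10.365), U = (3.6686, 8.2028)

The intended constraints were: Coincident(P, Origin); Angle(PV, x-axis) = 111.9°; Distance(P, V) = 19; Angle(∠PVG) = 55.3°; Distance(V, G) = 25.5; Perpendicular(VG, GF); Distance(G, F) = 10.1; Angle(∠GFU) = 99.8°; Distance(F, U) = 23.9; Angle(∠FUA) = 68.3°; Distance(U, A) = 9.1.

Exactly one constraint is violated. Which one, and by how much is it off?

Distance(U, A) = 9.1 — off by 3.20.

P = (0.00, 0.00) ✓; PV at 111.9° ✓; |PV| = 19.00 ✓; ∠PVG = 55.30° ✓; |VG| = 25.50 ✓; ∠(VG, GF) = 90.00° ✓; |GF| = 10.10 ✓; ∠GFU = 99.80° ✓; |FU| = 23.90 ✓; ∠FUA = 68.30° ✓; |UA| = 5.900 ✗.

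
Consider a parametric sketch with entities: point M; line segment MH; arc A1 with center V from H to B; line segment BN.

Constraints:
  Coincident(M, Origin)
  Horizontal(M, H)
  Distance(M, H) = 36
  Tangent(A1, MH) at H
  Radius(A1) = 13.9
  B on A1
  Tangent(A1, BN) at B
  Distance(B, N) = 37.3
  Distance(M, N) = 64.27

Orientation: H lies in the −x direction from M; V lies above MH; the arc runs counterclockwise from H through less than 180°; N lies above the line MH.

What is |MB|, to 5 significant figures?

29.451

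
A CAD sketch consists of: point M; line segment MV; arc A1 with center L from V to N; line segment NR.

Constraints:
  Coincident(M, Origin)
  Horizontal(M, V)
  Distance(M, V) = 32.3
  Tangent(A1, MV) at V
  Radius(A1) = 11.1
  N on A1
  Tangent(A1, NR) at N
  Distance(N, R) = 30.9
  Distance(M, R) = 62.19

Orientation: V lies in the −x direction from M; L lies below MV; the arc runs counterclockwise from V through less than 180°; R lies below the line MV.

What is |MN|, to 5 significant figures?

44.358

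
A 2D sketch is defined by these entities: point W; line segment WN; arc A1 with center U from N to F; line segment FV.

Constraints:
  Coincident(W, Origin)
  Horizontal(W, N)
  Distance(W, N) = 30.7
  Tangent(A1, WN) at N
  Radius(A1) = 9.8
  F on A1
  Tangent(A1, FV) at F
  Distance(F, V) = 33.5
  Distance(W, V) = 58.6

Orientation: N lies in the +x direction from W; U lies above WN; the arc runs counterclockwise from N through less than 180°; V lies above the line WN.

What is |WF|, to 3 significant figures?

41.8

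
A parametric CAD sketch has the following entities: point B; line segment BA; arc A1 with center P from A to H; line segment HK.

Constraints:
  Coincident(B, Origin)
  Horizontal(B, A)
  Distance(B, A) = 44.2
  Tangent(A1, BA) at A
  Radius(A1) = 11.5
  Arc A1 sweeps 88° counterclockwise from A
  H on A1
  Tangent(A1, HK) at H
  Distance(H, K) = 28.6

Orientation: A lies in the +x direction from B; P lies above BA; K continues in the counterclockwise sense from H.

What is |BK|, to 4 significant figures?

69.20

On A1, A sits at bearing -90° from P; an 88° counterclockwise sweep puts H at bearing -2°, so H = P + 11.5·(cos -2°, sin -2°) = (55.69, 11.10). Since A1 is tangent to HK there, PH ⟂ HK, so HK runs along (−sin -2°, cos -2°); with |HK| = 28.6, K = (56.69, 39.68). Then |BK| = |K − B| = 69.20.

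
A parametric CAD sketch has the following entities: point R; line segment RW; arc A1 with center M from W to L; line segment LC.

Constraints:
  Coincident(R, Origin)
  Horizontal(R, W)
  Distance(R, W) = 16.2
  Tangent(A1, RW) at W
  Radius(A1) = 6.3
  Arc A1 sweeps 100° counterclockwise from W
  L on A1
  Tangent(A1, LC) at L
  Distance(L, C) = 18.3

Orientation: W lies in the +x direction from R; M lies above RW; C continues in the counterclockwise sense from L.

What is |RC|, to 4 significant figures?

31.87

R is at the origin; RW is horizontal with |RW| = 16.2 and W on the +x side, so W = (16.20, 0.000). The tangent condition forces MW to be normal to RW, so M = W + (0, 6.3) = (16.20, 6.300). On A1, W sits at bearing -90° from M; a 100° counterclockwise sweep puts L at bearing 10°, so L = M + 6.3·(cos 10°, sin 10°) = (22.40, 7.394). Tangency of A1 to LC means the radius ML is perpendicular to LC, so LC runs along (−sin 10°, cos 10°); with |LC| = 18.3, C = (19.23, 25.42). Then |RC| = |C − R| = 31.87.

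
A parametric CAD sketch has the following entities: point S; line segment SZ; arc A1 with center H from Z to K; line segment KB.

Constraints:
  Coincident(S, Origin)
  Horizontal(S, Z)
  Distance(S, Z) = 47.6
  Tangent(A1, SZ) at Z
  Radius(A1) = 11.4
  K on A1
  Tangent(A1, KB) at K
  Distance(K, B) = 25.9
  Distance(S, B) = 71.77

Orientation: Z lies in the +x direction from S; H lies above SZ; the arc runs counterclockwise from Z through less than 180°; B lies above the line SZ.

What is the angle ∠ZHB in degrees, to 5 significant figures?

148.60°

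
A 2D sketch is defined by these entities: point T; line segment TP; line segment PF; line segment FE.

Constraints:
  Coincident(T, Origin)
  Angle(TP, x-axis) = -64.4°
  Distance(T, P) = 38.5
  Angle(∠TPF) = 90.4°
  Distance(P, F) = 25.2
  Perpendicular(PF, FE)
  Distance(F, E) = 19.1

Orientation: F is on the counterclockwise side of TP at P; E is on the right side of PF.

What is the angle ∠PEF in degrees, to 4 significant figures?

52.84°

T is at the origin; TP runs at -64.4° with length 38.5, so P = 38.5·(cos -64.4°, sin -64.4°) = (16.64, -34.72). ∠TPF = 90.4°, so PF runs at -64.4° + (180° − 90.4°) = 25.20° from the x-axis; with |PF| = 25.2, F = P + 25.2·(cos 25.20°, sin 25.20°) = (39.44, -23.99). The perpendicularity gives FE at right angles to PF; with |FE| = 19.1 on the right of PF, E = F + 19.1·(0.4258, -0.9048) = (47.57, -41.27). Then cos ∠PEF = EP·EF / (|EP||EF|), giving 52.84°.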